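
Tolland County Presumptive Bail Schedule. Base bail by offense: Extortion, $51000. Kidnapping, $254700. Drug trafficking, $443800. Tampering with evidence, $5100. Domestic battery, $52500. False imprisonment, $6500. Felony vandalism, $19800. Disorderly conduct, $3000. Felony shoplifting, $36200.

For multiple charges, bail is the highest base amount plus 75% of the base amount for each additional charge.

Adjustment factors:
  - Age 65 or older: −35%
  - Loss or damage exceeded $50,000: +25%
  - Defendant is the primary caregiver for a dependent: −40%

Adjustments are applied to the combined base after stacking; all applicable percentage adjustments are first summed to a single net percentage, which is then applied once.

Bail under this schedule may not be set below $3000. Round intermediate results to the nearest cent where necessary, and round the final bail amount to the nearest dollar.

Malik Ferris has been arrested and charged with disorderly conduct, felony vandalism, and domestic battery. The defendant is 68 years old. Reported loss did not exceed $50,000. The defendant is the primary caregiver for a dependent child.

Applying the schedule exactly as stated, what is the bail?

Base amounts from the schedule: disorderly conduct $3000; felony vandalism $19800; domestic battery $52500.
Stacking rule: highest base plus 75% of each additional charge. Highest is domestic battery at $52500. Additional: $3000 × 75% = $2250; $19800 × 75% = $14850. Combined base = $52500 + $17100 = $69600.
Net percentage adjustment: −35% −40% = −75%. $69600 × 0.25 = $17400.
$17400 is at or above the $3000 minimum.

$17400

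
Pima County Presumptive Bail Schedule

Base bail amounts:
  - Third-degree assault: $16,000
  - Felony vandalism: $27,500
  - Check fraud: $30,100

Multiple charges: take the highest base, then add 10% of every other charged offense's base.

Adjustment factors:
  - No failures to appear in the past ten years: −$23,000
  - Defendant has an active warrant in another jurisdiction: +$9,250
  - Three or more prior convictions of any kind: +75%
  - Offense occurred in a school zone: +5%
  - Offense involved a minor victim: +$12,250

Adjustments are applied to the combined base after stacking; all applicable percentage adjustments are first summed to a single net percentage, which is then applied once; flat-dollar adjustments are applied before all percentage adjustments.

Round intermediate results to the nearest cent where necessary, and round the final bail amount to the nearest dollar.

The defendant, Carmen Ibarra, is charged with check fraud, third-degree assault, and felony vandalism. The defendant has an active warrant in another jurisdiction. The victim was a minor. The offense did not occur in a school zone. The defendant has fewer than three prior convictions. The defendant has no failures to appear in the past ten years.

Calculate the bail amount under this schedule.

$32,950

Base amounts from the schedule: check fraud $30,100; third-degree assault $16,000; felony vandalism $27,500.
Stacking rule: highest base plus 10% of each additional charge. Highest is check fraud at $30,100. Additional: $16,000 × 10% = $1,600; $27,500 × 10% = $2,750. Combined base = $30,100 + $4,350 = $34,450.
No failures to appear in the past ten years (−$23,000 flat): $34,450 − $23,000 = $11,450.
Defendant has an active warrant in another jurisdiction (+$9,250 flat): $11,450 + $9,250 = $20,700.
Offense involved a minor victim (+$12,250 flat): $20,700 + $12,250 = $32,950.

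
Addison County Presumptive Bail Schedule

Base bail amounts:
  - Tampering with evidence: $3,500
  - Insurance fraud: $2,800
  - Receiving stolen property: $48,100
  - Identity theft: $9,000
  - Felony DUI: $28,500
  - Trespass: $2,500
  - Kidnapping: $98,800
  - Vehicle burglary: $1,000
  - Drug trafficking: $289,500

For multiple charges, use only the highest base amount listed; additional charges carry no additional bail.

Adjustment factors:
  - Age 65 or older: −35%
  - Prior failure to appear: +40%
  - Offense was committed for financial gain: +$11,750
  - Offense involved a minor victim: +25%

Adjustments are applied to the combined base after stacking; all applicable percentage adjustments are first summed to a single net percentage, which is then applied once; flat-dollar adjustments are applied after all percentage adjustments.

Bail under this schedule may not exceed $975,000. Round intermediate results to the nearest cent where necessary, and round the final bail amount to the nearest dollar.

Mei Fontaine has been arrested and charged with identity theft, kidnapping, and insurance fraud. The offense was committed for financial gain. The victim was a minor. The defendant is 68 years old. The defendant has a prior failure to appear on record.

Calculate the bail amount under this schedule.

$140,190

Base amounts from the schedule: identity theft $9,000; kidnapping $98,800; insurance fraud $2,800.
Stacking rule: use the highest base only. Highest is kidnapping at $98,800. Combined base = $98,800.
Net percentage adjustment: −35% +40% +25% = +30%. $98,800 × 1.3 = $128,440.
Offense was committed for financial gain (+$11,750 flat): $128,440 + $11,750 = $140,190.
$140,190 is within the $975,000 maximum.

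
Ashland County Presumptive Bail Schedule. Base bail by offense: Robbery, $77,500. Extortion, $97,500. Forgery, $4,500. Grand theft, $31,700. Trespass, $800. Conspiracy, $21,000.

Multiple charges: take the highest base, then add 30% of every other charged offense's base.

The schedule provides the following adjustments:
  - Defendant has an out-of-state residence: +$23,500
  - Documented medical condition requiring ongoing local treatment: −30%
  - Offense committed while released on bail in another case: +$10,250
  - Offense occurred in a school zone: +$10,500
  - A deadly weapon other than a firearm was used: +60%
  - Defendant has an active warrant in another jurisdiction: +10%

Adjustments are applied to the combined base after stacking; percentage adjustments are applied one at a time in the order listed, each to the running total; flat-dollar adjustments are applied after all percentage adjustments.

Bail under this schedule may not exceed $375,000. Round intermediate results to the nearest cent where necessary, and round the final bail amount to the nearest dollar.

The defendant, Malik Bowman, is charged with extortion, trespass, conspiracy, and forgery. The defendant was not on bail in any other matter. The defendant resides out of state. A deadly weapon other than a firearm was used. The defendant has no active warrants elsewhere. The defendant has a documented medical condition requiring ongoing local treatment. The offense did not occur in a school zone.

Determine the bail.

Base amounts from the schedule: extortion $97,500; trespass $800; conspiracy $21,000; forgery $4,500.
Stacking rule: highest base plus 30% of each additional charge. Highest is extortion at $97,500. Additional: $800 × 30% = $240; $21,000 × 30% = $6,300; $4,500 × 30% = $1,350. Combined base = $97,500 + $7,890 = $105,390.
Documented medical condition requiring ongoing local treatment (−30%): $105,390 × 0.7 = $73,773.
A deadly weapon other than a firearm was used (+60%): $73,773 × 1.6 = $118,036.80.
Defendant has an out-of-state residence (+$23,500 flat): $118,036.80 + $23,500 = $141,536.80.
$141,536.80 is within the $375,000 maximum.
Rounded to the nearest dollar: $141,537.

$141,537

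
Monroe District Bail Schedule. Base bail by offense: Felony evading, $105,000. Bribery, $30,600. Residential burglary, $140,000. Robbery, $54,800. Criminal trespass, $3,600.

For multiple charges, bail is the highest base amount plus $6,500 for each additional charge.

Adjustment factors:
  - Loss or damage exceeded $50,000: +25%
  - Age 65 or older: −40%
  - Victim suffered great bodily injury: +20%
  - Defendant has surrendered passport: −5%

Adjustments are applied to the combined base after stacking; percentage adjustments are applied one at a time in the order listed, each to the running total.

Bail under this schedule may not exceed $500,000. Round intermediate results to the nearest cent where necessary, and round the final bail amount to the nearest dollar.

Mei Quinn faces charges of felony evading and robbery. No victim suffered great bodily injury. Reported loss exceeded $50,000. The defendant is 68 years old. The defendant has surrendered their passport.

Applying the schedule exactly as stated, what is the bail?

$79,444

Base amounts from the schedule: felony evading $105,000; robbery $54,800.
Stacking rule: highest base plus $6,500 per additional charge. Highest is felony evading at $105,000; 1 additional charge → +$6,500. Combined base = $111,500.
Loss or damage exceeded $50,000 (+25%): $111,500 × 1.25 = $139,375.
Age 65 or older (−40%): $139,375 × 0.6 = $83,625.
Defendant has surrendered passport (−5%): $83,625 × 0.95 = $79,443.75.
$79,443.75 is within the $500,000 maximum.
Rounded to the nearest dollar: $79,444.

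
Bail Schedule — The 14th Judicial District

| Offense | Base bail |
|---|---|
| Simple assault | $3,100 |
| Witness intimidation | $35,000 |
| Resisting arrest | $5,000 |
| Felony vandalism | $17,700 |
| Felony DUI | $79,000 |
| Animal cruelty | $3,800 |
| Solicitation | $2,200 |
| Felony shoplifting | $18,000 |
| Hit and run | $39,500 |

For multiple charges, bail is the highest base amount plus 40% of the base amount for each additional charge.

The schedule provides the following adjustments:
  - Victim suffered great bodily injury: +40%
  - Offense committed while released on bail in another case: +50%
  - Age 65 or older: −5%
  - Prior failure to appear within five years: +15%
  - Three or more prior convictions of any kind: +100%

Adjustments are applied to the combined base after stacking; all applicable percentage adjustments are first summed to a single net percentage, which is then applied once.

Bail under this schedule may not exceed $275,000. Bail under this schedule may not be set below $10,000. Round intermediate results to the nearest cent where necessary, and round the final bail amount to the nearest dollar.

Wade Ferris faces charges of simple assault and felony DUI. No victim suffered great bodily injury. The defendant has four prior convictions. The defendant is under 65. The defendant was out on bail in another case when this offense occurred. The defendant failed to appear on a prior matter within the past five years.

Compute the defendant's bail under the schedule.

$212,636

Base amounts from the schedule: simple assault $3,100; felony DUI $79,000.
Stacking rule: highest base plus 40% of each additional charge. Highest is felony DUI at $79,000. Additional: $3,100 × 40% = $1,240. Combined base = $79,000 + $1,240 = $80,240.
Net percentage adjustment: +50% +15% +100% = +165%. $80,240 × 2.65 = $212,636.
$212,636 is within the $275,000 maximum.
$212,636 is at or above the $10,000 minimum.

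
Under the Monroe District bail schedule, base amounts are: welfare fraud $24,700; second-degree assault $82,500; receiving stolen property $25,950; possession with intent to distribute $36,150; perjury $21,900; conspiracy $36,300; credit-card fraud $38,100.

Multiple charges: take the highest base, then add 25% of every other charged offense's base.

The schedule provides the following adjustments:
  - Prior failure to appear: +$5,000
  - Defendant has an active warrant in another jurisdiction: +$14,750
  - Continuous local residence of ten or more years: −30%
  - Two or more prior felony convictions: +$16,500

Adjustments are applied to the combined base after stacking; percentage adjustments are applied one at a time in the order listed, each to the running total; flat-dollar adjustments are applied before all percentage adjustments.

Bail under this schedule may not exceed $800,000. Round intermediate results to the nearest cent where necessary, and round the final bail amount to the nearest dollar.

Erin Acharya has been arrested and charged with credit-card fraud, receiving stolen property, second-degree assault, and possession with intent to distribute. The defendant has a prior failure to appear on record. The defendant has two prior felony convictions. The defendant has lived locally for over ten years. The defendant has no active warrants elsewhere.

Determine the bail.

Base amounts from the schedule: credit-card fraud $38,100; receiving stolen property $25,950; second-degree assault $82,500; possession with intent to distribute $36,150.
Stacking rule: highest base plus 25% of each additional charge. Highest is second-degree assault at $82,500. Additional: $38,100 × 25% = $9,525; $25,950 × 25% = $6,487.50; $36,150 × 25% = $9,037.50. Combined base = $82,500 + $25,050 = $107,550.
Prior failure to appear (+$5,000 flat): $107,550 + $5,000 = $112,550.
Two or more prior felony convictions (+$16,500 flat): $112,550 + $16,500 = $129,050.
Continuous local residence of ten or more years (−30%): $129,050 × 0.7 = $90,335.
$90,335 is within the $800,000 maximum.

$90,335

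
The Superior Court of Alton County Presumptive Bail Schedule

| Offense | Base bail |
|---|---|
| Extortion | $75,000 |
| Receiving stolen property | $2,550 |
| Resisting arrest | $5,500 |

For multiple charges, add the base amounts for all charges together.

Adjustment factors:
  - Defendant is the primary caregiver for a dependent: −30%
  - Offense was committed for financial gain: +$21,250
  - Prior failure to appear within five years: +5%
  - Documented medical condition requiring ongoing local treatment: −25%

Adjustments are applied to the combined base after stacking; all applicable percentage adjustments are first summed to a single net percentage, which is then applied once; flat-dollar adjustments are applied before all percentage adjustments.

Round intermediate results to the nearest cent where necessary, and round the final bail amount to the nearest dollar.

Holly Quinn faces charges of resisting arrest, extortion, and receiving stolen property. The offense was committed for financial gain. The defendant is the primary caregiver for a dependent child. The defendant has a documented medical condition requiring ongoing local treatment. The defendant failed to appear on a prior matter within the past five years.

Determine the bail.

Base amounts from the schedule: resisting arrest $5,500; extortion $75,000; receiving stolen property $2,550.
Stacking rule: sum of all bases. $5,500 + $75,000 + $2,550 = $83,050.
Offense was committed for financial gain (+$21,250 flat): $83,050 + $21,250 = $104,300.
Net percentage adjustment: −30% +5% −25% = −50%. $104,300 × 0.5 = $52,150.

$52,150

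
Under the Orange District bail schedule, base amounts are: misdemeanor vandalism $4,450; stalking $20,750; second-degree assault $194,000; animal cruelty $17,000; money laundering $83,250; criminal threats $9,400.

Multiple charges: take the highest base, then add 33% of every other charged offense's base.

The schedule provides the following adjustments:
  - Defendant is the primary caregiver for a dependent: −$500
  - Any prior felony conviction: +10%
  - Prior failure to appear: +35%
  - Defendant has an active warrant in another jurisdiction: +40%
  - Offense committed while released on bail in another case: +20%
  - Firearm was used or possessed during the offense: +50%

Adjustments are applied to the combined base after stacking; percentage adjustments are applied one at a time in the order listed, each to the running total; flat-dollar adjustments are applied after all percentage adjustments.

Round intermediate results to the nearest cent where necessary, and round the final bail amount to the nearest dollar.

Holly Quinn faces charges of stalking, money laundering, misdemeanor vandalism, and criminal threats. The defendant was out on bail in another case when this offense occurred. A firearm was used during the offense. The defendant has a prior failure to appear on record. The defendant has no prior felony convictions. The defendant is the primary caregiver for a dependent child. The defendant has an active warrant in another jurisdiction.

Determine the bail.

$321,561

Base amounts from the schedule: stalking $20,750; money laundering $83,250; misdemeanor vandalism $4,450; criminal threats $9,400.
Stacking rule: highest base plus 33% of each additional charge. Highest is money laundering at $83,250. Additional: $20,750 × 33% = $6,847.50; $4,450 × 33% = $1,468.50; $9,400 × 33% = $3,102. Combined base = $83,250 + $11,418 = $94,668.
Prior failure to appear (+35%): $94,668 × 1.35 = $127,801.80.
Defendant has an active warrant in another jurisdiction (+40%): $127,801.80 × 1.4 = $178,922.52.
Offense committed while released on bail in another case (+20%): $178,922.52 × 1.2 = $214,707.02.
Firearm was used or possessed during the offense (+50%): $214,707.02 × 1.5 = $322,060.53.
Defendant is the primary caregiver for a dependent (−$500 flat): $322,060.53 − $500 = $321,560.53.
Rounded to the nearest dollar: $321,561.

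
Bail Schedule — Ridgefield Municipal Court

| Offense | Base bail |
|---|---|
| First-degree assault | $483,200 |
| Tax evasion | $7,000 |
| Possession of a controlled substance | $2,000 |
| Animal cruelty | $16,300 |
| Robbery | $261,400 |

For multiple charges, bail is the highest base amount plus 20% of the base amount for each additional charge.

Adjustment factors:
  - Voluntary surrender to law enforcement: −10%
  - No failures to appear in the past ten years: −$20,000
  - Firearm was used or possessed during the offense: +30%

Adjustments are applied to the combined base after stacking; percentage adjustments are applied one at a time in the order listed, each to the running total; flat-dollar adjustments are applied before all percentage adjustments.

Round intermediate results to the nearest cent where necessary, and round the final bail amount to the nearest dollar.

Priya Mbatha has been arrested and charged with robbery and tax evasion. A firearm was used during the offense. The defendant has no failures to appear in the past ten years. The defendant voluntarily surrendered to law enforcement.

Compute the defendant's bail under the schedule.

$284,076

Base amounts from the schedule: robbery $261,400; tax evasion $7,000.
Stacking rule: highest base plus 20% of each additional charge. Highest is robbery at $261,400. Additional: $7,000 × 20% = $1,400. Combined base = $261,400 + $1,400 = $262,800.
No failures to appear in the past ten years (−$20,000 flat): $262,800 − $20,000 = $242,800.
Voluntary surrender to law enforcement (−10%): $242,800 × 0.9 = $218,520.
Firearm was used or possessed during the offense (+30%): $218,520 × 1.3 = $284,076.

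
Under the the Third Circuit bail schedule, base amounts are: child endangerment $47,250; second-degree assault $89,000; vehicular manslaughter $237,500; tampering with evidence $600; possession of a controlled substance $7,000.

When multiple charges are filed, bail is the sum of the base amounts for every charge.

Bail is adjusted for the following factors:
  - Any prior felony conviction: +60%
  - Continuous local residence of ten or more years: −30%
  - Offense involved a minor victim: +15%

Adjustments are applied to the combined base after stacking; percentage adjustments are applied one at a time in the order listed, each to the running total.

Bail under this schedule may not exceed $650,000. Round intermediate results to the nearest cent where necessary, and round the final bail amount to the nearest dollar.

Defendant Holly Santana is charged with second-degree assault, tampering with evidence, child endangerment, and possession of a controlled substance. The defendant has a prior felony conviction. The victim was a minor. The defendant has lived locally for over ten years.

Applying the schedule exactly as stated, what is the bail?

Base amounts from the schedule: second-degree assault $89,000; tampering with evidence $600; child endangerment $47,250; possession of a controlled substance $7,000.
Stacking rule: sum of all bases. $89,000 + $600 + $47,250 + $7,000 = $143,850.
Any prior felony conviction (+60%): $143,850 × 1.6 = $230,160.
Continuous local residence of ten or more years (−30%): $230,160 × 0.7 = $161,112.
Offense involved a minor victim (+15%): $161,112 × 1.15 = $185,278.80.
$185,278.80 is within the $650,000 maximum.
Rounded to the nearest dollar: $185,279.

$185,279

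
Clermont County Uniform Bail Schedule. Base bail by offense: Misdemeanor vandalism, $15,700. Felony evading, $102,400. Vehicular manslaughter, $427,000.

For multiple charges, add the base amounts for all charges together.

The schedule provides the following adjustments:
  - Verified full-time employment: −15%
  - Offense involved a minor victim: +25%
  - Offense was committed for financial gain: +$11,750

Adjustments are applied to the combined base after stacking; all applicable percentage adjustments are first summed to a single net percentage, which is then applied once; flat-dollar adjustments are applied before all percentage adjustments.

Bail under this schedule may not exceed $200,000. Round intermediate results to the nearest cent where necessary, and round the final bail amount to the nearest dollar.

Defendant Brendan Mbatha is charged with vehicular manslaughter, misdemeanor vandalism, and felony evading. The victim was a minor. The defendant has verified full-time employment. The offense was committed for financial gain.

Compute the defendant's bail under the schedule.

$200,000

Base amounts from the schedule: vehicular manslaughter $427,000; misdemeanor vandalism $15,700; felony evading $102,400.
Stacking rule: sum of all bases. $427,000 + $15,700 + $102,400 = $545,100.
Offense was committed for financial gain (+$11,750 flat): $545,100 + $11,750 = $556,850.
Net percentage adjustment: −15% +25% = +10%. $556,850 × 1.1 = $612,535.
Result $612,535 exceeds the maximum of $200,000; bail is capped at $200,000.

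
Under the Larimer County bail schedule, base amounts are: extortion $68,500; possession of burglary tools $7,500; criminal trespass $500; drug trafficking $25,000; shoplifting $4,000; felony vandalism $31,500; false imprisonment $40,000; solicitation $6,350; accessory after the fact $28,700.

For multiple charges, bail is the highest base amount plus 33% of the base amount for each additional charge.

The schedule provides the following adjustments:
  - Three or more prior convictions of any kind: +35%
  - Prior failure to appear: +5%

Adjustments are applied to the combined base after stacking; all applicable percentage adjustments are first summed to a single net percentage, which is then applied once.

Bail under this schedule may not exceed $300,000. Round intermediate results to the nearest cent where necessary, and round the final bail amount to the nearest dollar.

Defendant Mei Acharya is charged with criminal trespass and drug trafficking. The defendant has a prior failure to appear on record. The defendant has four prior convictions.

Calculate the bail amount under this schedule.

Base amounts from the schedule: criminal trespass $500; drug trafficking $25,000.
Stacking rule: highest base plus 33% of each additional charge. Highest is drug trafficking at $25,000. Additional: $500 × 33% = $165. Combined base = $25,000 + $165 = $25,165.
Net percentage adjustment: +35% +5% = +40%. $25,165 × 1.4 = $35,231.
$35,231 is within the $300,000 maximum.

$35,231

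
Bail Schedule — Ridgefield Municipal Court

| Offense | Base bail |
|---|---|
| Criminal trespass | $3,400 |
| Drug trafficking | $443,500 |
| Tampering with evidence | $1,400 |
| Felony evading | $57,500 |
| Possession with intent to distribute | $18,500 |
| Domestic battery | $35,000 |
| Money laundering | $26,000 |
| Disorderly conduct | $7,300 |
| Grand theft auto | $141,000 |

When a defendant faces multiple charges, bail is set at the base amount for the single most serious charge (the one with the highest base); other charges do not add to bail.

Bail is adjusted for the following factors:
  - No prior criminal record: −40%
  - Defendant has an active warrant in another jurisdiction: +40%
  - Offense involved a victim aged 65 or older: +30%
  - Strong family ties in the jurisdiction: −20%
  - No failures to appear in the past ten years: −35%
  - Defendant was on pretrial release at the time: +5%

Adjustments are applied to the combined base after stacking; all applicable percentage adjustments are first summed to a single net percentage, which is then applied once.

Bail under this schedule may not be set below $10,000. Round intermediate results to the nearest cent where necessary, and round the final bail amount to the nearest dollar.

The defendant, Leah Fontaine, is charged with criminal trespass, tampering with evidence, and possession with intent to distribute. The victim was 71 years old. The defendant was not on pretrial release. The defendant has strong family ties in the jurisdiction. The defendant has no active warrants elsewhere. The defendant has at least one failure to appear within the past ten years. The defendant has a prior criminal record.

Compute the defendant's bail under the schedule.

Base amounts from the schedule: criminal trespass $3,400; tampering with evidence $1,400; possession with intent to distribute $18,500.
Stacking rule: use the highest base only. Highest is possession with intent to distribute at $18,500. Combined base = $18,500.
Net percentage adjustment: +30% −20% = +10%. $18,500 × 1.1 = $20,350.
$20,350 is at or above the $10,000 minimum.

$20,350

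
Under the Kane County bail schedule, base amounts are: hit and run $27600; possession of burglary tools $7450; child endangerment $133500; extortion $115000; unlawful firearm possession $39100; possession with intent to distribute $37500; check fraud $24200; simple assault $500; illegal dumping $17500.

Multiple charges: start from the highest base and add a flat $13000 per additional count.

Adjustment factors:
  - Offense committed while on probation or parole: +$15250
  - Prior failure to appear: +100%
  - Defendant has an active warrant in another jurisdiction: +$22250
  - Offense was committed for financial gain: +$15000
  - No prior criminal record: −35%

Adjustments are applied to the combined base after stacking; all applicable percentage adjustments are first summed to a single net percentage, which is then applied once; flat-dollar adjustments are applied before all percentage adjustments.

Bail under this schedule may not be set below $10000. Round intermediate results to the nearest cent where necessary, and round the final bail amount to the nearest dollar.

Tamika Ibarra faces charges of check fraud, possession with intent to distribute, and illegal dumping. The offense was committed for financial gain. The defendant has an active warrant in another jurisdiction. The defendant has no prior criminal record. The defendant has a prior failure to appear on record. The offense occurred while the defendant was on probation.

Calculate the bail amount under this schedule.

$191400

Base amounts from the schedule: check fraud $24200; possession with intent to distribute $37500; illegal dumping $17500.
Stacking rule: highest base plus $13000 per additional charge. Highest is possession with intent to distribute at $37500; 2 additional charges → +$26000. Combined base = $63500.
Offense committed while on probation or parole (+$15250 flat): $63500 + $15250 = $78750.
Defendant has an active warrant in another jurisdiction (+$22250 flat): $78750 + $22250 = $101000.
Offense was committed for financial gain (+$15000 flat): $101000 + $15000 = $116000.
Net percentage adjustment: +100% −35% = +65%. $116000 × 1.65 = $191400.
$191400 is at or above the $10000 minimum.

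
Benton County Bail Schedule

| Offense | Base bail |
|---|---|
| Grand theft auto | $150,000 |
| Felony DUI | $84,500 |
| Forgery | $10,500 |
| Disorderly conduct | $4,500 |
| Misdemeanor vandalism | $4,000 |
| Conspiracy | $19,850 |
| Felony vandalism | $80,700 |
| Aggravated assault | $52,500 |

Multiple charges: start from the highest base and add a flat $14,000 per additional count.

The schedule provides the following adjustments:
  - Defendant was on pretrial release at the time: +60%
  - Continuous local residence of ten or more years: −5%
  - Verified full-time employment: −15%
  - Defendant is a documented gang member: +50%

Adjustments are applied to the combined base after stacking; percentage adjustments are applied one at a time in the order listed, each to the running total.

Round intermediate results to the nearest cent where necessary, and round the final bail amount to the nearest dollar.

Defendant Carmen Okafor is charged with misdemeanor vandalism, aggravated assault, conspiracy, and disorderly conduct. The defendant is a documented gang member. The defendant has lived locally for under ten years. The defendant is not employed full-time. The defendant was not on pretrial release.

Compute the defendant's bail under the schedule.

$141,750

Base amounts from the schedule: misdemeanor vandalism $4,000; aggravated assault $52,500; conspiracy $19,850; disorderly conduct $4,500.
Stacking rule: highest base plus $14,000 per additional charge. Highest is aggravated assault at $52,500; 3 additional charges → +$42,000. Combined base = $94,500.
Defendant is a documented gang member (+50%): $94,500 × 1.5 = $141,750.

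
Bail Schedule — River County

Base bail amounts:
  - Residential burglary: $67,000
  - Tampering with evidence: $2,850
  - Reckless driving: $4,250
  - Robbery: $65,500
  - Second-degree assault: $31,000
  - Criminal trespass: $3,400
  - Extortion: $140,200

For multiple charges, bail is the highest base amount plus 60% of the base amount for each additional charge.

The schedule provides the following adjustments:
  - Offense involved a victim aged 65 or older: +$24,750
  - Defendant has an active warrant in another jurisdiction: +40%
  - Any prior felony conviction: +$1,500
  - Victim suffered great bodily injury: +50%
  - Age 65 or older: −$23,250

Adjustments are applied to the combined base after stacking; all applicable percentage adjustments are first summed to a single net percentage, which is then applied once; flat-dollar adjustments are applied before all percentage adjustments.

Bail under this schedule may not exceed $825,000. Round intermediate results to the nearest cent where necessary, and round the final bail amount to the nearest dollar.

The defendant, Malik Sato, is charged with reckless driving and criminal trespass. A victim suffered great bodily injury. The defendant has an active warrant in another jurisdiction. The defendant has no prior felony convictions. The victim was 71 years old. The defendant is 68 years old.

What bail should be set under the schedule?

Base amounts from the schedule: reckless driving $4,250; criminal trespass $3,400.
Stacking rule: highest base plus 60% of each additional charge. Highest is reckless driving at $4,250. Additional: $3,400 × 60% = $2,040. Combined base = $4,250 + $2,040 = $6,290.
Offense involved a victim aged 65 or older (+$24,750 flat): $6,290 + $24,750 = $31,040.
Age 65 or older (−$23,250 flat): $31,040 − $23,250 = $7,790.
Net percentage adjustment: +40% +50% = +90%. $7,790 × 1.9 = $14,801.
$14,801 is within the $825,000 maximum.

$14,801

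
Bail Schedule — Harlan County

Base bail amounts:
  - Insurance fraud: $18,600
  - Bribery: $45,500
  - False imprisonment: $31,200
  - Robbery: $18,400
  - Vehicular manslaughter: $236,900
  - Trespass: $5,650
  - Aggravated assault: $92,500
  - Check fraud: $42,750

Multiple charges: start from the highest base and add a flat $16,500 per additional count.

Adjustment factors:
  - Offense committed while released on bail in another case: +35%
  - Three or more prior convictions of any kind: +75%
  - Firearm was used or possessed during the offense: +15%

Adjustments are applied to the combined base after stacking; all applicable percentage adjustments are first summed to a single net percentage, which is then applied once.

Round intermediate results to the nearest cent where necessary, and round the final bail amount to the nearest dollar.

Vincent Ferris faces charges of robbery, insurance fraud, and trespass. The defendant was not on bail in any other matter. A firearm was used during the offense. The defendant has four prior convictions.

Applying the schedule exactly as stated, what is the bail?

Base amounts from the schedule: robbery $18,400; insurance fraud $18,600; trespass $5,650.
Stacking rule: highest base plus $16,500 per additional charge. Highest is insurance fraud at $18,600; 2 additional charges → +$33,000. Combined base = $51,600.
Net percentage adjustment: +75% +15% = +90%. $51,600 × 1.9 = $98,040.

$98,040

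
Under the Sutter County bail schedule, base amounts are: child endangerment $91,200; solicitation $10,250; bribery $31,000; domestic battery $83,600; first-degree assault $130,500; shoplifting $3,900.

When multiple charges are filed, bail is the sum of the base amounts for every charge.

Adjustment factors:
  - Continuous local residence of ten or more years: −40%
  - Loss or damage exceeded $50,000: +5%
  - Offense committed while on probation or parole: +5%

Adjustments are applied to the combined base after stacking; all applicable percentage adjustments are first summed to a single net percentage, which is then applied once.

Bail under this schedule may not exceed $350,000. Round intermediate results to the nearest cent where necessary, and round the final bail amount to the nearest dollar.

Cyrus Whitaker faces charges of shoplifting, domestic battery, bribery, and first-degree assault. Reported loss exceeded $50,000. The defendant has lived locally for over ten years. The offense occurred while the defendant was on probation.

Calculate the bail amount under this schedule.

$174,300

Base amounts from the schedule: shoplifting $3,900; domestic battery $83,600; bribery $31,000; first-degree assault $130,500.
Stacking rule: sum of all bases. $3,900 + $83,600 + $31,000 + $130,500 = $249,000.
Net percentage adjustment: −40% +5% +5% = −30%. $249,000 × 0.7 = $174,300.
$174,300 is within the $350,000 maximum.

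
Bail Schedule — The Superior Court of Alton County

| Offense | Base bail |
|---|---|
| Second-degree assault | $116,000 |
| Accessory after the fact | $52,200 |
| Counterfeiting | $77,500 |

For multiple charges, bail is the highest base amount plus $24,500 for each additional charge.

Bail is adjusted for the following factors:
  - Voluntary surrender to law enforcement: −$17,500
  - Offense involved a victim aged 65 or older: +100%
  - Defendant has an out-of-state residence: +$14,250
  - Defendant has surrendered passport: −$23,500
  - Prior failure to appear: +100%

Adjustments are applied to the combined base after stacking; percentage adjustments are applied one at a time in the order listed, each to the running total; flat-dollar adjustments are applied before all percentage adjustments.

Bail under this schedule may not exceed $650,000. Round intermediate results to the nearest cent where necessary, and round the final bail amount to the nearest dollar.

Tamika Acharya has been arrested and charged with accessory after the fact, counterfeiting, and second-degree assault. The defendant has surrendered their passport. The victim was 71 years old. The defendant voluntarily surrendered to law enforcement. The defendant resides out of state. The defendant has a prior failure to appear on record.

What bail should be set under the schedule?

Base amounts from the schedule: accessory after the fact $52,200; counterfeiting $77,500; second-degree assault $116,000.
Stacking rule: highest base plus $24,500 per additional charge. Highest is second-degree assault at $116,000; 2 additional charges → +$49,000. Combined base = $165,000.
Voluntary surrender to law enforcement (−$17,500 flat): $165,000 − $17,500 = $147,500.
Defendant has an out-of-state residence (+$14,250 flat): $147,500 + $14,250 = $161,750.
Defendant has surrendered passport (−$23,500 flat): $161,750 − $23,500 = $138,250.
Offense involved a victim aged 65 or older (+100%): $138,250 × 2 = $276,500.
Prior failure to appear (+100%): $276,500 × 2 = $553,000.
$553,000 is within the $650,000 maximum.

$553,000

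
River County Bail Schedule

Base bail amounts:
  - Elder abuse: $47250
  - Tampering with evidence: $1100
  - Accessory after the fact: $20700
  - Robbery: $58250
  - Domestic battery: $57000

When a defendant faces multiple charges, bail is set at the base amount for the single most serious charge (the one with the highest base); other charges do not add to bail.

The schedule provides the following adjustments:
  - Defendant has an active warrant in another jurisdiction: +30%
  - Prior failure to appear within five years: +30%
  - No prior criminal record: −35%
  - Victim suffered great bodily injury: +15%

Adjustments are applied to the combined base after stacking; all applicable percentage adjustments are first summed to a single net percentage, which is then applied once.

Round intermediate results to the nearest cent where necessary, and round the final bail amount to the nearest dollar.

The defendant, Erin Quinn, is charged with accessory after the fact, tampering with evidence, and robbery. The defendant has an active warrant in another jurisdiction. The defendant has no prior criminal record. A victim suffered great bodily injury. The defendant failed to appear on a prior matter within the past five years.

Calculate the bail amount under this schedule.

Base amounts from the schedule: accessory after the fact $20700; tampering with evidence $1100; robbery $58250.
Stacking rule: use the highest base only. Highest is robbery at $58250. Combined base = $58250.
Net percentage adjustment: +30% +30% −35% +15% = +40%. $58250 × 1.4 = $81550.

$81550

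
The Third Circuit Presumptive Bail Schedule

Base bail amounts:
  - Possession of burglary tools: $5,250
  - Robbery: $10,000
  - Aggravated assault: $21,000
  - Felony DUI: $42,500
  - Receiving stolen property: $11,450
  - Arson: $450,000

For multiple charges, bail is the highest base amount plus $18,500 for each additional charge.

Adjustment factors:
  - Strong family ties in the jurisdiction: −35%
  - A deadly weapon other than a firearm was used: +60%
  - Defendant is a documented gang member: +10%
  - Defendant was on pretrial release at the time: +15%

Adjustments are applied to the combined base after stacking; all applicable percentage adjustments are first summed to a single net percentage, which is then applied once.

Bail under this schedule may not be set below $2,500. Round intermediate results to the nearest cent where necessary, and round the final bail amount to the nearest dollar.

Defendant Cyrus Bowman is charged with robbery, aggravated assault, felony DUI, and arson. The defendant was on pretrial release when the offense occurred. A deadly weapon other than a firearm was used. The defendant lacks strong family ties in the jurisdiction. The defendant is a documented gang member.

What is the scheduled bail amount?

$935,175

Base amounts from the schedule: robbery $10,000; aggravated assault $21,000; felony DUI $42,500; arson $450,000.
Stacking rule: highest base plus $18,500 per additional charge. Highest is arson at $450,000; 3 additional charges → +$55,500. Combined base = $505,500.
Net percentage adjustment: +60% +10% +15% = +85%. $505,500 × 1.85 = $935,175.
$935,175 is at or above the $2,500 minimum.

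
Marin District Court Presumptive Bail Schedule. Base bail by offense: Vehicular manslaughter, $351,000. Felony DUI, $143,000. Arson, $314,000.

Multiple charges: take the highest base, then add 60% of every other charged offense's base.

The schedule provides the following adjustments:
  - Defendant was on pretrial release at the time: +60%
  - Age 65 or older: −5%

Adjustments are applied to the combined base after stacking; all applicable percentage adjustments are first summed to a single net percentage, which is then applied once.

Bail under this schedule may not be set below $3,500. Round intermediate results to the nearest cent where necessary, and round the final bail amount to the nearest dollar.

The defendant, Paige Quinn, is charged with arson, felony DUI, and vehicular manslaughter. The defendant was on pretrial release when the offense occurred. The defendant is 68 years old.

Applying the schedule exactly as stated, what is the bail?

Base amounts from the schedule: arson $314,000; felony DUI $143,000; vehicular manslaughter $351,000.
Stacking rule: highest base plus 60% of each additional charge. Highest is vehicular manslaughter at $351,000. Additional: $314,000 × 60% = $188,400; $143,000 × 60% = $85,800. Combined base = $351,000 + $274,200 = $625,200.
Net percentage adjustment: +60% −5% = +55%. $625,200 × 1.55 = $969,060.
$969,060 is at or above the $3,500 minimum.

$969,060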